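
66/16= 33/8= 4.12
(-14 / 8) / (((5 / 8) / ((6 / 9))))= -28 / 15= -1.87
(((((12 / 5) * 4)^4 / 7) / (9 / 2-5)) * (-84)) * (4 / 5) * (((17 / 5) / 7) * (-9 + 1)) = -69306679296 / 109375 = -633661.07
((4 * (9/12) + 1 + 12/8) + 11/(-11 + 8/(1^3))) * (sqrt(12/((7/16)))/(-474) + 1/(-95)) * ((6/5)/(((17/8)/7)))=-0.16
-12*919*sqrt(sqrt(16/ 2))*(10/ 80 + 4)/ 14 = -90981*2^(3/ 4)/ 28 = -5464.69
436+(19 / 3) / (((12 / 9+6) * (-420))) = 4028621 / 9240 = 436.00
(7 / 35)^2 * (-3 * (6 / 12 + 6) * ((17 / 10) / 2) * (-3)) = 1.99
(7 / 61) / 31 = 7 / 1891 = 0.00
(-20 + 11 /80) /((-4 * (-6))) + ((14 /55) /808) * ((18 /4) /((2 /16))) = -1741187 /2133120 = -0.82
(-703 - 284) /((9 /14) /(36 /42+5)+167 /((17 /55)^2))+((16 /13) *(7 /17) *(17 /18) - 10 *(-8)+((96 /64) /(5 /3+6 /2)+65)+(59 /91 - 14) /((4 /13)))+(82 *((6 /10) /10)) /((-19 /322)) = 595056927533147 /32232239225550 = 18.46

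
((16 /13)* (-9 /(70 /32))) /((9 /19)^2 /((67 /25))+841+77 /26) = -111453696 /18577579685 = -0.01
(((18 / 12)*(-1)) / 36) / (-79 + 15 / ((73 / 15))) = 0.00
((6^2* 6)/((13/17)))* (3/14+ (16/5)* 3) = 1261332/455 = 2772.16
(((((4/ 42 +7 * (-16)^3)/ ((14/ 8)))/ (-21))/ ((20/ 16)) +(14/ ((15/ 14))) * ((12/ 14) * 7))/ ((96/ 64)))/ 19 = 21687728/ 879795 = 24.65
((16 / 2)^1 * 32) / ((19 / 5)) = 1280 / 19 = 67.37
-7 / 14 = -0.50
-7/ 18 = -0.39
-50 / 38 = -25 / 19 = -1.32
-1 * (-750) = 750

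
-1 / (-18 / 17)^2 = -289 / 324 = -0.89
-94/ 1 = -94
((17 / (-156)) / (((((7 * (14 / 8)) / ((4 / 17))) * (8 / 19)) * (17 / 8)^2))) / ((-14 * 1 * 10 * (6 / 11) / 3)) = 836 / 19329765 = 0.00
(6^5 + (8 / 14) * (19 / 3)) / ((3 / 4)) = 653488 / 63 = 10372.83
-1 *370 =-370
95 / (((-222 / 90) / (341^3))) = -56503844925 / 37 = -1527130943.92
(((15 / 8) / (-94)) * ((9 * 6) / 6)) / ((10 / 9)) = -243 / 1504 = -0.16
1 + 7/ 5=12/ 5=2.40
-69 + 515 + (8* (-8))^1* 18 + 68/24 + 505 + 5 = -1159/6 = -193.17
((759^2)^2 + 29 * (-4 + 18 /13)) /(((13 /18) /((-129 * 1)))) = -10017807247792854 /169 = -59276965963271.33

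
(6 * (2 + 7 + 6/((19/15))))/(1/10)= 15660/19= 824.21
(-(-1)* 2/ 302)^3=1/ 3442951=0.00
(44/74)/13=22/481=0.05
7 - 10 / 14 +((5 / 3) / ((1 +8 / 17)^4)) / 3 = 31522147 / 4921875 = 6.40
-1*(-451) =451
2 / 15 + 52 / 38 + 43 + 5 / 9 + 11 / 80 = 123653 / 2736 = 45.19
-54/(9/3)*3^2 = -162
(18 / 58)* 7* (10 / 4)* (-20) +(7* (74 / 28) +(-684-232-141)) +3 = -1144.12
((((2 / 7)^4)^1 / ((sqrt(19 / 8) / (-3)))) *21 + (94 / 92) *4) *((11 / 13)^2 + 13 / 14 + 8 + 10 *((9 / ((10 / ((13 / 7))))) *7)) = 14083127 / 27209- 43148304 *sqrt(38) / 7709611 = 483.09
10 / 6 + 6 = 23 / 3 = 7.67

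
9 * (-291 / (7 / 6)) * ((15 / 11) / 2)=-117855 / 77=-1530.58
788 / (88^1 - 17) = 788 / 71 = 11.10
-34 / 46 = -0.74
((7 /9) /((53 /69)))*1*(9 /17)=0.54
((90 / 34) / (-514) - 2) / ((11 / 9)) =-157689 / 96118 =-1.64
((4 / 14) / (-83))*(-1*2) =4 / 581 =0.01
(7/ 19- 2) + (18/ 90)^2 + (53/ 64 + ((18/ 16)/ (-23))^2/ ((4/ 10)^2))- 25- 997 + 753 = -269.75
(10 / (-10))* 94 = -94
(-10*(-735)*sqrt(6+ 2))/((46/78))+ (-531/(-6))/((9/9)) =177/2+ 573300*sqrt(2)/23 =35339.31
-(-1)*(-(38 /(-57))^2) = -4 /9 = -0.44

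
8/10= 4/5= 0.80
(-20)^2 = 400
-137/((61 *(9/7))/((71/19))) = -68089/10431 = -6.53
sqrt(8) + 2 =2 + 2 * sqrt(2) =4.83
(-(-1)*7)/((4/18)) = 63/2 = 31.50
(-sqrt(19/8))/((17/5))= -5 * sqrt(38)/68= -0.45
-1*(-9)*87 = 783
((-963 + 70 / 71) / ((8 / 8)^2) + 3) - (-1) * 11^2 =-59499 / 71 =-838.01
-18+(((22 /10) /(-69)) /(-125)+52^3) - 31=6061606886 /43125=140559.00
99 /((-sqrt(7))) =-99 * sqrt(7) /7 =-37.42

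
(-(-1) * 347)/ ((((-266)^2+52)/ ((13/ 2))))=4511/ 141616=0.03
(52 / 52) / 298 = 0.00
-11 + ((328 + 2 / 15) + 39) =5342 / 15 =356.13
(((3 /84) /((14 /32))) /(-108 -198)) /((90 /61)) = -61 /337365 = -0.00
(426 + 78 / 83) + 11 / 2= 71785 / 166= 432.44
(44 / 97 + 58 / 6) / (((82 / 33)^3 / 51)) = 1799185905 / 53482696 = 33.64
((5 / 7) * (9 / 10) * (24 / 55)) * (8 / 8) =108 / 385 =0.28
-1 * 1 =-1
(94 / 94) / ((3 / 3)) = 1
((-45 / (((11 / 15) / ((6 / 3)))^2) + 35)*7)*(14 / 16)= -1776985 / 968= -1835.73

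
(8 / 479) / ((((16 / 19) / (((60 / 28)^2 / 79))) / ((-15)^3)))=-14428125 / 3708418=-3.89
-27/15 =-9/5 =-1.80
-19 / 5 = -3.80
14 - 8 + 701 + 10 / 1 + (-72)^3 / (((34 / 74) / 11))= -151899747 / 17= -8935279.24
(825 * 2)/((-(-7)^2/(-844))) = 1392600/49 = 28420.41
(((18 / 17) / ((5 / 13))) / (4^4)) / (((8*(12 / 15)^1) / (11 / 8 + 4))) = 5031 / 557056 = 0.01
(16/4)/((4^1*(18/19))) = 19/18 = 1.06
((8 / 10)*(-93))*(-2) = 744 / 5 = 148.80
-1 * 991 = -991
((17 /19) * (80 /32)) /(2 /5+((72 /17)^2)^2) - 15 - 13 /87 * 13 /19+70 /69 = -48014939308421 /3409957617412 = -14.08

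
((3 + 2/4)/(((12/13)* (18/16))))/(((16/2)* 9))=91/1944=0.05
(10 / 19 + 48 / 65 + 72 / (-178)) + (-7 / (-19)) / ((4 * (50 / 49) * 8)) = 30655411 / 35172800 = 0.87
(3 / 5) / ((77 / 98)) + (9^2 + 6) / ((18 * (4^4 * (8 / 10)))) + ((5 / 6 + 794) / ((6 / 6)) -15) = 87929101 / 112640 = 780.62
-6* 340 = -2040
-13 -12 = -25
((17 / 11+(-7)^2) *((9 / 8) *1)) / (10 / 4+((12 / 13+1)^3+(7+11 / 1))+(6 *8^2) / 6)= 305383 / 491997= 0.62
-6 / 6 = -1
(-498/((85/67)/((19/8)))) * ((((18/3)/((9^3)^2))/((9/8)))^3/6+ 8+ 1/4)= -8478140713274074038331775/1102295001621161544624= -7691.35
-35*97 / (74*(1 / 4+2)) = -6790 / 333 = -20.39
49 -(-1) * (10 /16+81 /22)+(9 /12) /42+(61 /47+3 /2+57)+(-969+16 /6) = -18526619 /21714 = -853.21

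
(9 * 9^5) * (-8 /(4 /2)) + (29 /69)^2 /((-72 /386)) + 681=-364230888181 /171396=-2125083.95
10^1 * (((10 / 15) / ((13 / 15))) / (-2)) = -50 / 13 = -3.85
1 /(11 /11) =1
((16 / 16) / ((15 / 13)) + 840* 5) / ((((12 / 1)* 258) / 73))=4599949 / 46440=99.05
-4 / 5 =-0.80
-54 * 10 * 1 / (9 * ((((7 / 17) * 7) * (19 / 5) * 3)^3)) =-12282500 / 7262590419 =-0.00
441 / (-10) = -441 / 10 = -44.10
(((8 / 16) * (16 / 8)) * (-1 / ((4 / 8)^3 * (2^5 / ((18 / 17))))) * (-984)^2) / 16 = -272322 / 17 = -16018.94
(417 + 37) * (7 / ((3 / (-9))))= -9534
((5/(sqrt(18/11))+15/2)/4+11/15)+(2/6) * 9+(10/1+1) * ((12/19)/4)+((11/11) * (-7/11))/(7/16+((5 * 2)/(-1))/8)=5 * sqrt(22)/24+2650181/326040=9.11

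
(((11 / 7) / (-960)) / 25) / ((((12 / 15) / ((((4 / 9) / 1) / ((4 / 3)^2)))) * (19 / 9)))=-33 / 3404800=-0.00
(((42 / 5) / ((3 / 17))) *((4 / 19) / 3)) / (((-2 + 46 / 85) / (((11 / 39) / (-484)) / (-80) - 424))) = 117752192537 / 121286880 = 970.86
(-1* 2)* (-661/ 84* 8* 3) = 2644/ 7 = 377.71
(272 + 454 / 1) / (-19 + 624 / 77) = -66.63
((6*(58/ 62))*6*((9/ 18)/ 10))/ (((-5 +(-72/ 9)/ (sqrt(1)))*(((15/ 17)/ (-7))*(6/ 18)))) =31059/ 10075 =3.08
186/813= 62/271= 0.23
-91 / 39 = -2.33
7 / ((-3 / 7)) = -16.33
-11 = -11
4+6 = 10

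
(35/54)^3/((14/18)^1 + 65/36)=42875/406782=0.11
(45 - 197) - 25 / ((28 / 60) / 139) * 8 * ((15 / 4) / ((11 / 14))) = -3129172 / 11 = -284470.18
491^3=118370771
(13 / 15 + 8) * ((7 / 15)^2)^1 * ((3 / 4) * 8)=11.59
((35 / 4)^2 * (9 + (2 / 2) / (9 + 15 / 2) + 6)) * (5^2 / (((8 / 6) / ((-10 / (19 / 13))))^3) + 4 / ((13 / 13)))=-112725402015275 / 28972416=-3890783.63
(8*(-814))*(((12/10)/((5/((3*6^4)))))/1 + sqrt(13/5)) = -151911936/25-6512*sqrt(65)/5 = -6086977.72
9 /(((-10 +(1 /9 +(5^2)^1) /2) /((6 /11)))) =486 /253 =1.92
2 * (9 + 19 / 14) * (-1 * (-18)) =2610 / 7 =372.86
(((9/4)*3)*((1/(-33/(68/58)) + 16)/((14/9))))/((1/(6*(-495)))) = -83532465/406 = -205744.99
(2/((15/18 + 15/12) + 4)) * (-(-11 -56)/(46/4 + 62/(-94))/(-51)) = -50384/1264579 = -0.04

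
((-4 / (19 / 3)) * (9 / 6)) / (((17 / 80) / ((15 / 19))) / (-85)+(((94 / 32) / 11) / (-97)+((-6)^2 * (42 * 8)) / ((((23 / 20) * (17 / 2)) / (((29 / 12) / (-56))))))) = 22528638000 / 1270041492121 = 0.02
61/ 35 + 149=5276/ 35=150.74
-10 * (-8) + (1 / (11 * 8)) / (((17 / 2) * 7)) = 418881 / 5236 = 80.00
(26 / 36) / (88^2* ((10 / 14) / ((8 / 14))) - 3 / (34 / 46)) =221 / 2960838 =0.00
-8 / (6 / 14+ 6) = -56 / 45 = -1.24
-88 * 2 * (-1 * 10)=1760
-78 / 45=-26 / 15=-1.73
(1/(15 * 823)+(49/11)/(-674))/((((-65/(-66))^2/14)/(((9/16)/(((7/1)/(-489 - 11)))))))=177454827/46872319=3.79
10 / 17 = 0.59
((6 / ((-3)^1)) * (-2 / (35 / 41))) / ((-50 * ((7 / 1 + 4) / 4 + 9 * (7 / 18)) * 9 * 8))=-41 / 196875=-0.00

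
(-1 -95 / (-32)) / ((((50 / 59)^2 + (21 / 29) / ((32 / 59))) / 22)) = 139915314 / 6632959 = 21.09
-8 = -8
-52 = -52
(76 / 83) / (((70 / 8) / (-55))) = -3344 / 581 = -5.76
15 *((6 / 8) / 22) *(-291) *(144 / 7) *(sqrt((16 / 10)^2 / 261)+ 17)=-52343.04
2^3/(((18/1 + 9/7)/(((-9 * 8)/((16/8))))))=-224/15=-14.93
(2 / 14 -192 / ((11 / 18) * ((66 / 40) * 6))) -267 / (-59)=-1352632 / 49973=-27.07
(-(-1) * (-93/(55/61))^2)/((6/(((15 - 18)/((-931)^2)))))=-32182929/5243904050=-0.01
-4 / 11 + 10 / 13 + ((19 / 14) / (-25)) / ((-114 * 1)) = 0.41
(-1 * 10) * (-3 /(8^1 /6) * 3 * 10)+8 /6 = 676.33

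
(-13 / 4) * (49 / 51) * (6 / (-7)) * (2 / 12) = 91 / 204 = 0.45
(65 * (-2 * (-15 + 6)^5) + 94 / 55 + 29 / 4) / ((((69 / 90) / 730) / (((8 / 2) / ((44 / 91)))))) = 168280811903295 / 2783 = 60467413547.72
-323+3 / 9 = -968 / 3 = -322.67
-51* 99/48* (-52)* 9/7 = 196911/28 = 7032.54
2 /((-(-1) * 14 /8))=8 /7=1.14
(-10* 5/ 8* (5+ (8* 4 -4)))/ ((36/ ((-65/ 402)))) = 17875/ 19296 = 0.93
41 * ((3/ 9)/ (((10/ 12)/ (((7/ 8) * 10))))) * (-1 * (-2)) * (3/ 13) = 861/ 13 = 66.23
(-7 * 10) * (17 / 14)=-85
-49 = -49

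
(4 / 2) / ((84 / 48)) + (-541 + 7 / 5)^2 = 50954628 / 175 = 291169.30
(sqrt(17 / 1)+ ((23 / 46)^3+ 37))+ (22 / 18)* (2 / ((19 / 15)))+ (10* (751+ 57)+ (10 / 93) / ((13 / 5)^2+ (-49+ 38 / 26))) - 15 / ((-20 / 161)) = sqrt(17)+ 514560287631 / 62448136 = 8243.93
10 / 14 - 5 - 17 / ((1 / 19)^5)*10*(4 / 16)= -1473278965 / 14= -105234211.79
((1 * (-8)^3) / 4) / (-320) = 2 / 5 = 0.40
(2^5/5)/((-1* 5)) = -32/25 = -1.28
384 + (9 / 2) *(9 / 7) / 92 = 494673 / 1288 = 384.06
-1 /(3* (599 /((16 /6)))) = -8 /5391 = -0.00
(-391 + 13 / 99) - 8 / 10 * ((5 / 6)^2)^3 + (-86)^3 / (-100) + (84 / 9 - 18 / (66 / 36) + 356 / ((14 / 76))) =7901.51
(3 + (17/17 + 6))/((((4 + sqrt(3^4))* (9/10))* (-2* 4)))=-25/234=-0.11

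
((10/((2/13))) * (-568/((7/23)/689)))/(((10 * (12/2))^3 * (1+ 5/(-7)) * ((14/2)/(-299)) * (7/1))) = 4373407519/529200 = 8264.19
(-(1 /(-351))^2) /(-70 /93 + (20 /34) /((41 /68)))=-1271 /34906950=-0.00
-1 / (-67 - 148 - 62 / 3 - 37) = 3 / 818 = 0.00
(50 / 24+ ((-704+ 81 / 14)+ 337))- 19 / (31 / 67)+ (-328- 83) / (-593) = -616900393 / 1544172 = -399.50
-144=-144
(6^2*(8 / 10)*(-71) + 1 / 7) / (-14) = 71563 / 490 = 146.05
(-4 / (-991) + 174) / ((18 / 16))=1379504 / 8919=154.67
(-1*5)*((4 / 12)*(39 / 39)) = -5 / 3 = -1.67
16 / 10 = 8 / 5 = 1.60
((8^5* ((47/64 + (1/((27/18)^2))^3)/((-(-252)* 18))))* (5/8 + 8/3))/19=24242888/23560551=1.03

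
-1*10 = -10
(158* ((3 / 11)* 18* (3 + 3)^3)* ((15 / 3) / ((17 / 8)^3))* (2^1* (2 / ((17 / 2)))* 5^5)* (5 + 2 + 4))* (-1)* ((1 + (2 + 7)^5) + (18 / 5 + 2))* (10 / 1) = -69653935300608000000 / 83521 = -833969125137486.38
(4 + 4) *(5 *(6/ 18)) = 40/ 3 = 13.33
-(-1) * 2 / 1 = 2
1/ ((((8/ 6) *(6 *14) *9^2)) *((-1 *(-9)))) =1/ 81648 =0.00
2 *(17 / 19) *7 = 238 / 19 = 12.53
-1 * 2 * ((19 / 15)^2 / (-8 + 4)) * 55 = 3971 / 90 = 44.12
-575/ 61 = -9.43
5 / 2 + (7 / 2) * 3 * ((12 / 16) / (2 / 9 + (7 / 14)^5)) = 4901 / 146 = 33.57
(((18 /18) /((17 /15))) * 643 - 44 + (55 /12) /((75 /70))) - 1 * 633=-32243 /306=-105.37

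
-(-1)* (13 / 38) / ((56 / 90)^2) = 26325 / 29792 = 0.88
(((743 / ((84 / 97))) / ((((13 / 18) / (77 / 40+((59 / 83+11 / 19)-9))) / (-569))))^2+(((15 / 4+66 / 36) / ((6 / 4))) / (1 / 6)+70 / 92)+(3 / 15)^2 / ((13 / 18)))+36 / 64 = 2838328534936231773609786773 / 185600506041600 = 15292676703694.20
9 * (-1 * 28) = -252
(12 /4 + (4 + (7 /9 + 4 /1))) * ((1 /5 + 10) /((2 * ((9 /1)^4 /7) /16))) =100912 /98415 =1.03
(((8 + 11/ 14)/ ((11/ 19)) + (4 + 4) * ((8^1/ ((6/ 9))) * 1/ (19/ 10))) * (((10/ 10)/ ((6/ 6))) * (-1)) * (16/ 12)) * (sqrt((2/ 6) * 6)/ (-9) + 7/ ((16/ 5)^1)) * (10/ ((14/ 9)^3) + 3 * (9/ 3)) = -5124237165/ 2293984 + 113871937 * sqrt(2)/ 1003618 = -2073.31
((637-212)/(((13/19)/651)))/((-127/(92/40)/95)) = -2297232525/3302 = -695709.43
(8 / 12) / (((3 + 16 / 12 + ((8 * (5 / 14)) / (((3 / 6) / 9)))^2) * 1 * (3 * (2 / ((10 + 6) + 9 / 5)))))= 4361 / 5841555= 0.00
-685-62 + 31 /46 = -34331 /46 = -746.33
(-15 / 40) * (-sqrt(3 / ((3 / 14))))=3 * sqrt(14) / 8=1.40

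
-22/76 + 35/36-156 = -155.32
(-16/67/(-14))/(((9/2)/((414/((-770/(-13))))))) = 4784/180565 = 0.03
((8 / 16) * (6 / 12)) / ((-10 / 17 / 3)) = -51 / 40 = -1.28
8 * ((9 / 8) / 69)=3 / 23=0.13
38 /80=19 /40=0.48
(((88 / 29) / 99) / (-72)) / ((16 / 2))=-1 / 18792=-0.00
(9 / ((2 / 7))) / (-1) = -63 / 2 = -31.50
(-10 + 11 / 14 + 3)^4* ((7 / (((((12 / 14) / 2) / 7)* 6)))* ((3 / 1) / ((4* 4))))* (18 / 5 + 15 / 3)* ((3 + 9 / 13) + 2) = 30382669917 / 116480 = 260840.23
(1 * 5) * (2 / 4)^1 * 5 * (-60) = -750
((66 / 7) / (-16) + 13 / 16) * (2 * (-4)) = -25 / 14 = -1.79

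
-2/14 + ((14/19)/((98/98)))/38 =-312/2527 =-0.12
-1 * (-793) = 793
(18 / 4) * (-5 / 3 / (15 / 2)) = -1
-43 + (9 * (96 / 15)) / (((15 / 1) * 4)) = -42.04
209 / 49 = 4.27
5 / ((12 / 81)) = 135 / 4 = 33.75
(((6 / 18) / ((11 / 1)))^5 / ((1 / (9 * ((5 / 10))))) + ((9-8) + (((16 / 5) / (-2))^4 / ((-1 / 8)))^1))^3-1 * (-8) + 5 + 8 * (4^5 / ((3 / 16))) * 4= 6222848948671970554892094642178627 / 160587452575406755142578125000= 38750.53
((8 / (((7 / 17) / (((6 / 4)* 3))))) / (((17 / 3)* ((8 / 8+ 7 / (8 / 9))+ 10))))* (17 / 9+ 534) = 66144 / 151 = 438.04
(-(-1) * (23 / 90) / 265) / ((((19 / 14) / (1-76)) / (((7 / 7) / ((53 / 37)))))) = -5957 / 160113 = -0.04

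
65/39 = 5/3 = 1.67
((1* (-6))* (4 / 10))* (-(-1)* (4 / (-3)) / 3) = 16 / 15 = 1.07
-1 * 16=-16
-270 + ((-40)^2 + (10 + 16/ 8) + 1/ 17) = 22815/ 17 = 1342.06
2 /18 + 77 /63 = 4 /3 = 1.33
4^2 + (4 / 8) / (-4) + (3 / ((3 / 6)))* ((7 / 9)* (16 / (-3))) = -9.01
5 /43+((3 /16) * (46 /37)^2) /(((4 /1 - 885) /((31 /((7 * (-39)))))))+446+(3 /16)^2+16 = 462.15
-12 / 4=-3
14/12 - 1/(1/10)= -53/6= -8.83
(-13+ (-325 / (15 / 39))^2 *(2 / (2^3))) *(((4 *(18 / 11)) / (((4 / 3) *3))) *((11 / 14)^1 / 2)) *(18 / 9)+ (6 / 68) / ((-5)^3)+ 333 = 13674547083 / 59500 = 229824.32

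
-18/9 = -2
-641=-641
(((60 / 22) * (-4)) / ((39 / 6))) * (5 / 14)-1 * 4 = -4604 / 1001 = -4.60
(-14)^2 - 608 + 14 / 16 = -3289 / 8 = -411.12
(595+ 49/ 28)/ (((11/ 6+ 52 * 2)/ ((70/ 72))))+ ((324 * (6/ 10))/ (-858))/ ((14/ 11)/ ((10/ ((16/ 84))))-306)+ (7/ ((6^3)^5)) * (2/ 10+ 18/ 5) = 537181387860467836069/ 97977600814456995840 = 5.48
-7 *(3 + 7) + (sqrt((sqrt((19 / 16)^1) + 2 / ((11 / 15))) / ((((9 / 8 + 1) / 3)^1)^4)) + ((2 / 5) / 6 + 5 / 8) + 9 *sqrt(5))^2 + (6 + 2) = -62 + (263857 + 34560 *sqrt(11) *sqrt(11 *sqrt(19) + 120) + 3433320 *sqrt(5))^2 / 145526990400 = 548.59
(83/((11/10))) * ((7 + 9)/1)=13280/11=1207.27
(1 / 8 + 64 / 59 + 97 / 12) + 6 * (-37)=-301193 / 1416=-212.71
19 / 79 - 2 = -139 / 79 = -1.76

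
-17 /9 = -1.89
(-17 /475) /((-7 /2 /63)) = 0.64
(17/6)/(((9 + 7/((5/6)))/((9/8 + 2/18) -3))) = -10795/37584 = -0.29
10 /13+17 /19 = 411 /247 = 1.66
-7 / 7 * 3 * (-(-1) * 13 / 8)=-39 / 8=-4.88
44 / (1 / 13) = 572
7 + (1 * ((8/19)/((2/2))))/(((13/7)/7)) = 2121/247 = 8.59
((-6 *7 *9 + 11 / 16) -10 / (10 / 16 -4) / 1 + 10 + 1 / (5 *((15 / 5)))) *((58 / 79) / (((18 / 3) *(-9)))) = 22818679 / 4607280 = 4.95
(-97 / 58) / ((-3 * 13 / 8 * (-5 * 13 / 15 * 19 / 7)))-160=-14901756 / 93119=-160.03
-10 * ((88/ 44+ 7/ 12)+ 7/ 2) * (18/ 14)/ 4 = -1095/ 56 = -19.55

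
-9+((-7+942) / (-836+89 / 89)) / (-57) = -85484 / 9519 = -8.98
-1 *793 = -793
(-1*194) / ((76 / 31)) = -3007 / 38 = -79.13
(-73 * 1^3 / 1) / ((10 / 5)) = -73 / 2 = -36.50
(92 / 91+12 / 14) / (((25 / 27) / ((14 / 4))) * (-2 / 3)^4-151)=-371790 / 30041167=-0.01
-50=-50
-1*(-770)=770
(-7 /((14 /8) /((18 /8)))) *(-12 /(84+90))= 18 /29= 0.62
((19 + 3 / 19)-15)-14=-187 / 19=-9.84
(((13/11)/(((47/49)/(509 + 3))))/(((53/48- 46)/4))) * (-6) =375717888/1114135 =337.23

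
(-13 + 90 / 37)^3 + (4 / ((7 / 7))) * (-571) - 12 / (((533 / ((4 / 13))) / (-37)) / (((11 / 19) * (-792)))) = -23884256681209 / 6668518103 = -3581.64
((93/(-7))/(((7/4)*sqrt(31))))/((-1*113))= 12*sqrt(31)/5537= 0.01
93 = 93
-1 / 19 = -0.05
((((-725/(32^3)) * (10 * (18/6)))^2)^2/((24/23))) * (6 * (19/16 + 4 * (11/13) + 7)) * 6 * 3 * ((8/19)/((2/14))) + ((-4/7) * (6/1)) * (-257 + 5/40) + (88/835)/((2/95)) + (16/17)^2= 37805177693501701075688698591/24051881511839200484261888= 1571.82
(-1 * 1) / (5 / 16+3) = -16 / 53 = -0.30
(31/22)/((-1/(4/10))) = -31/55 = -0.56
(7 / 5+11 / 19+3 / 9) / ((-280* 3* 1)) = -659 / 239400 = -0.00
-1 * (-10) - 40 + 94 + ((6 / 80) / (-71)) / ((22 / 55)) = 72701 / 1136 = 64.00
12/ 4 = 3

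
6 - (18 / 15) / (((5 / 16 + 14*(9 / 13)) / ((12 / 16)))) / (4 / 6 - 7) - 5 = 200503 / 197695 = 1.01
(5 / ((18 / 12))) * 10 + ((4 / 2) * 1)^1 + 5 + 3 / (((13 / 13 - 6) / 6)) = 551 / 15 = 36.73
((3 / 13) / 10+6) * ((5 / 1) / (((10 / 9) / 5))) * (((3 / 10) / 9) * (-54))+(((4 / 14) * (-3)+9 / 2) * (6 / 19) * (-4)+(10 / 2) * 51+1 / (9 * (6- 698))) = 87003388 / 13460265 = 6.46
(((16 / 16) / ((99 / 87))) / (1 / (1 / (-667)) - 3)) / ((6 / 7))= -203 / 132660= -0.00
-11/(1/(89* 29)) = -28391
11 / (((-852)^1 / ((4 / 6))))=-11 / 1278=-0.01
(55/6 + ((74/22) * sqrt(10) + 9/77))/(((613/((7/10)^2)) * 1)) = 30023/4045800 + 1813 * sqrt(10)/674300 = 0.02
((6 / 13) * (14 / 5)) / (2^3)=21 / 130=0.16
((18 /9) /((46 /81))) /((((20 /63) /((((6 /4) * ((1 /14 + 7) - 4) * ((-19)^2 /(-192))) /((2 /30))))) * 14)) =-33948801 /329728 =-102.96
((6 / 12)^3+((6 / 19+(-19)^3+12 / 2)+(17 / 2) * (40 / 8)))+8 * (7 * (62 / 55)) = -56404351 / 8360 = -6746.93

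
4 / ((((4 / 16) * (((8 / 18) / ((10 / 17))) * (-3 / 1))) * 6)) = -20 / 17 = -1.18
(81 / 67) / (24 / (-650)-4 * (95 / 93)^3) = -21174698025 / 75324065528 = -0.28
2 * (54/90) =1.20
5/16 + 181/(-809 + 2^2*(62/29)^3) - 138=-41437218511/300438224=-137.92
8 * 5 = 40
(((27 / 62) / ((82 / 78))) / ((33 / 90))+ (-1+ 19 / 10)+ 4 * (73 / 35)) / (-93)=-10151357 / 91016310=-0.11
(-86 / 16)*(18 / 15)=-129 / 20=-6.45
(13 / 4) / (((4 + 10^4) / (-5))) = -65 / 40016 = -0.00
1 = 1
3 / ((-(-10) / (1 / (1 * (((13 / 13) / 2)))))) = 3 / 5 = 0.60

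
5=5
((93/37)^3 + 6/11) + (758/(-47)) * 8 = -2948620997/26187601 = -112.60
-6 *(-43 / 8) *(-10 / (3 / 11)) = -2365 / 2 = -1182.50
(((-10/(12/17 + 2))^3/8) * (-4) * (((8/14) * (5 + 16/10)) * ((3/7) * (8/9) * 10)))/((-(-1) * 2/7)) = 108086000/85169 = 1269.08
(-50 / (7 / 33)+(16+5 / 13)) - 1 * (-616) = 36097 / 91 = 396.67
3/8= 0.38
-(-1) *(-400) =-400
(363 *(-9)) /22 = -297 /2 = -148.50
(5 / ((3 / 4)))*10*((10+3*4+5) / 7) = 1800 / 7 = 257.14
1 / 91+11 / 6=1007 / 546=1.84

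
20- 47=-27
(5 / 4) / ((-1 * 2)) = -5 / 8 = -0.62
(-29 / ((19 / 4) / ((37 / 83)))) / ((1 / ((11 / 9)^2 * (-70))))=284.59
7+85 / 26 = 267 / 26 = 10.27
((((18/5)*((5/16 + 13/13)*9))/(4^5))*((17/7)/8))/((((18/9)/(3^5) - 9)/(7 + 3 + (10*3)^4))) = -81311476833/71598080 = -1135.67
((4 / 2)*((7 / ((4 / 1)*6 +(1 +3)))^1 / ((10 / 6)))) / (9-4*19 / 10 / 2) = 3 / 52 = 0.06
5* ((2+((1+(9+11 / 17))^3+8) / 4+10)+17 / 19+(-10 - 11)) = 551927235 / 373388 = 1478.16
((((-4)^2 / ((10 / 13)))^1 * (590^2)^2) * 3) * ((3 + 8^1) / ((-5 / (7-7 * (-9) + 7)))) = -1280872914921600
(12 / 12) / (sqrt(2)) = 0.71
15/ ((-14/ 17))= -255/ 14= -18.21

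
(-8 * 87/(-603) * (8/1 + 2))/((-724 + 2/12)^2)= 27840/1263730483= 0.00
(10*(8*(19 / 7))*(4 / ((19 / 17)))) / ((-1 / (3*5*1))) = -81600 / 7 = -11657.14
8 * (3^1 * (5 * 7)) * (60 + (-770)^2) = 498086400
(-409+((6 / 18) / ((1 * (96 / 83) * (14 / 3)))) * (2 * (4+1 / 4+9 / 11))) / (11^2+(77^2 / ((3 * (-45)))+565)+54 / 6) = -543366135 / 866302976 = -0.63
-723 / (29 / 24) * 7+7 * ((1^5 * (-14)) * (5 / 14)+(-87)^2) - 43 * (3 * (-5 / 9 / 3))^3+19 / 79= 81448002352 / 1670139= 48767.20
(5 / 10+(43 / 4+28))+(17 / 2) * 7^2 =1823 / 4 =455.75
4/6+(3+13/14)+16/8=277/42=6.60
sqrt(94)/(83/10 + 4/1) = 10 *sqrt(94)/123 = 0.79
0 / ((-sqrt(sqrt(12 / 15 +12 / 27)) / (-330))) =0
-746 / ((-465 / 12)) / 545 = 2984 / 84475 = 0.04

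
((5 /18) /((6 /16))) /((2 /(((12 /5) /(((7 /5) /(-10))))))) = -400 /63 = -6.35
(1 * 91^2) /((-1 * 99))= -8281 /99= -83.65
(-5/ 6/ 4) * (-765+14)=3755/ 24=156.46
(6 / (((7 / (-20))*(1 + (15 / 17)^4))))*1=-5011260 / 469511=-10.67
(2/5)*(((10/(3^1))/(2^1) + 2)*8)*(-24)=-1408/5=-281.60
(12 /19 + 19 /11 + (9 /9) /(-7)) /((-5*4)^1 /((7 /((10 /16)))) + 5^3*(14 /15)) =19452 /1008425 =0.02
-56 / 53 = -1.06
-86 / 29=-2.97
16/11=1.45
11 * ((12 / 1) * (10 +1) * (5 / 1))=7260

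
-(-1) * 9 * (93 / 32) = 26.16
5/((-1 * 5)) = -1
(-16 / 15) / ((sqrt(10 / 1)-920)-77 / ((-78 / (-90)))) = 2704 * sqrt(10) / 2580023025+ 545584 / 516004605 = 0.00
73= 73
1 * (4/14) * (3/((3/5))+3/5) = 8/5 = 1.60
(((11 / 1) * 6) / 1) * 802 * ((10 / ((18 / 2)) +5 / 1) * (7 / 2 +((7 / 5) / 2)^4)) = 604911307 / 500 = 1209822.61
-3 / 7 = -0.43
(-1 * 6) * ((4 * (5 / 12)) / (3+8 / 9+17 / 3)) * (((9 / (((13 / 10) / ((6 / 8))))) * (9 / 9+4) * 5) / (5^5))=-243 / 5590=-0.04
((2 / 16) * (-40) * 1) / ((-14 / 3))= 15 / 14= 1.07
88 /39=2.26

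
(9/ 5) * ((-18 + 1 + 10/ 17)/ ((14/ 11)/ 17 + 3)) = -27621/ 2875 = -9.61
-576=-576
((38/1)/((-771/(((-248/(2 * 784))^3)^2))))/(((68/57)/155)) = -49660268470355/495391406335336448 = -0.00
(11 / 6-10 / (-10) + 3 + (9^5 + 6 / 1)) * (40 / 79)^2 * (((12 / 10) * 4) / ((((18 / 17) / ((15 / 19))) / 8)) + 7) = 191924084000 / 355737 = 539511.17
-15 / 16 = -0.94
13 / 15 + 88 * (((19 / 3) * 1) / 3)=186.64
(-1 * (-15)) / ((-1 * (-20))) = 0.75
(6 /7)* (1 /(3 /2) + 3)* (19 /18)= 209 /63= 3.32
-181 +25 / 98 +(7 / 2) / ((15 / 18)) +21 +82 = -36037 / 490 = -73.54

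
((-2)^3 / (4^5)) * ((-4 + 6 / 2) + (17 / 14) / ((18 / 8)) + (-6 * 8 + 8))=2549 / 8064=0.32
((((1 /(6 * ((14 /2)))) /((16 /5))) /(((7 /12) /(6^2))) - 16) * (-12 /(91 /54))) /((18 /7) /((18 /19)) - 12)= -493452 /41405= -11.92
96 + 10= 106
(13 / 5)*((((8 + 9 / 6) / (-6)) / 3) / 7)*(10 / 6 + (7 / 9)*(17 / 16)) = -88673 / 181440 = -0.49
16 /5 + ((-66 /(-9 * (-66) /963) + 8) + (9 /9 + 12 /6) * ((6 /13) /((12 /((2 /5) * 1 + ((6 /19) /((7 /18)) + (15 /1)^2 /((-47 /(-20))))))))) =-34379404 /406315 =-84.61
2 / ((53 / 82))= 164 / 53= 3.09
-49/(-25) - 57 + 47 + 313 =7624/25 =304.96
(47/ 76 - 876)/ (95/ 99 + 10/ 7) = -366.55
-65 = -65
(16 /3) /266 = 8 /399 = 0.02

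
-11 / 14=-0.79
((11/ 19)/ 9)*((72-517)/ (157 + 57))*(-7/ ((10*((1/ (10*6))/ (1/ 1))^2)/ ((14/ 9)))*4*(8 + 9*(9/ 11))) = 589607200/ 18297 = 32224.26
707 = 707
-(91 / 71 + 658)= -46809 / 71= -659.28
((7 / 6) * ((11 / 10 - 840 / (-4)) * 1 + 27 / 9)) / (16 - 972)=-14987 / 57360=-0.26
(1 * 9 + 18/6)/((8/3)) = 4.50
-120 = -120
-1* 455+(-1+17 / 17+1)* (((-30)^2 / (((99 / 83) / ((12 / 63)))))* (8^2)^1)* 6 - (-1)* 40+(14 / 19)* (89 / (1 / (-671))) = 15758173 / 1463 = 10771.14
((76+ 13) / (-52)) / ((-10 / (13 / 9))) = 89 / 360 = 0.25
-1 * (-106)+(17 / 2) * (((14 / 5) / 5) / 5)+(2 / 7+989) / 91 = 9381678 / 79625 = 117.82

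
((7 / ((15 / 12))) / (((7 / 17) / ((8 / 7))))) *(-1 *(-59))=32096 / 35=917.03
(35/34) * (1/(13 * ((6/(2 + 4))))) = 35/442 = 0.08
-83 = -83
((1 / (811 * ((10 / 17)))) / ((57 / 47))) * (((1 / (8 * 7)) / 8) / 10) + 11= 22780666399 / 2070969600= 11.00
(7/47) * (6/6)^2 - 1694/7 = -11367/47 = -241.85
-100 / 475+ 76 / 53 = 1232 / 1007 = 1.22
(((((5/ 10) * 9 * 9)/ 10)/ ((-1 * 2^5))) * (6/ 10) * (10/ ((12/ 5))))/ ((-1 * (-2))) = -81/ 512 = -0.16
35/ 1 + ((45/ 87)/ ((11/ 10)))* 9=12515/ 319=39.23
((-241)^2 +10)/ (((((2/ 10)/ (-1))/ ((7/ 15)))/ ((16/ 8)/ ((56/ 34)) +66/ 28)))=-1452275/ 3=-484091.67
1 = 1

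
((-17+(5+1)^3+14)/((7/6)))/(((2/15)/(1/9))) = 1065/7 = 152.14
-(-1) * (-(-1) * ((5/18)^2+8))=2617/324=8.08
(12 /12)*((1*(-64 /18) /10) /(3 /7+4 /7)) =-0.36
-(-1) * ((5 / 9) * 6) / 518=5 / 777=0.01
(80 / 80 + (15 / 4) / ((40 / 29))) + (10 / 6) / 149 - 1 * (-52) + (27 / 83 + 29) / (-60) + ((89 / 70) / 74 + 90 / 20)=6125094435 / 102497696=59.76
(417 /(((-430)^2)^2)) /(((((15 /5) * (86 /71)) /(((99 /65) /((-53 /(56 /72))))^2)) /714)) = 20889248457 /17446998767350750000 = 0.00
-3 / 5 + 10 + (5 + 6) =102 / 5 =20.40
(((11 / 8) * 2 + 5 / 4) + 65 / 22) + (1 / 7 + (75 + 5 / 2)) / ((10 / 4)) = 29269 / 770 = 38.01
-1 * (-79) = 79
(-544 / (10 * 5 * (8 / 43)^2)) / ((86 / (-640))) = 2339.20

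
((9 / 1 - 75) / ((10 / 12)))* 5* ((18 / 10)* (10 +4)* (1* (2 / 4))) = -24948 / 5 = -4989.60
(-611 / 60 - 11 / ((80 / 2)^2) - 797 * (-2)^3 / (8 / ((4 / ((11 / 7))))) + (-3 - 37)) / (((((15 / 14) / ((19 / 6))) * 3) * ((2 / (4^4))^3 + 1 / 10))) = 19492.16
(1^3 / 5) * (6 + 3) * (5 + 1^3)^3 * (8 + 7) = 5832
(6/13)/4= 3/26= 0.12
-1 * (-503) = 503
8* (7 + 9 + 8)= 192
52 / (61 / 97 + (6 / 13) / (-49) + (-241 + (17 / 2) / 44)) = -282746464 / 1306002499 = -0.22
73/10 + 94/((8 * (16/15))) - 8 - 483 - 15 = -487.68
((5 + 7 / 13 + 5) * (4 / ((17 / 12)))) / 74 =3288 / 8177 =0.40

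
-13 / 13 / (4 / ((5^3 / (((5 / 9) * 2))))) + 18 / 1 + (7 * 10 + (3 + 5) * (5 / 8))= 519 / 8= 64.88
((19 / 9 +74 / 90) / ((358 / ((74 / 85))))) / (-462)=-74 / 4792725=-0.00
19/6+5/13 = 277/78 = 3.55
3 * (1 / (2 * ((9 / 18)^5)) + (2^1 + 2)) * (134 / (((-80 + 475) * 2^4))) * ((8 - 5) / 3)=201 / 158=1.27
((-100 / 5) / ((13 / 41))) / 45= -164 / 117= -1.40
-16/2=-8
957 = 957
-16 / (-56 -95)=16 / 151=0.11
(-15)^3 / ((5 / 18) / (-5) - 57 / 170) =2581875 / 299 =8635.03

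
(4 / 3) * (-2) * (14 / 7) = -16 / 3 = -5.33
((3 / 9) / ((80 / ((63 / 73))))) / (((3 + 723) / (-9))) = -63 / 1413280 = -0.00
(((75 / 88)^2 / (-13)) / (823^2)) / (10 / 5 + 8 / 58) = -163125 / 4227660035456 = -0.00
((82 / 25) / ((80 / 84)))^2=741321 / 62500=11.86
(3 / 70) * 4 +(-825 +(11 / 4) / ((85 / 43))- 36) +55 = -1914561 / 2380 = -804.44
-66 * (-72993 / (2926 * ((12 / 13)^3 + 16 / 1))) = 481096863 / 4905040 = 98.08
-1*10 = -10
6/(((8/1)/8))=6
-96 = -96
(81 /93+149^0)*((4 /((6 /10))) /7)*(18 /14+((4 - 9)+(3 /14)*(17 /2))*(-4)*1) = 2320 /93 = 24.95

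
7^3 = 343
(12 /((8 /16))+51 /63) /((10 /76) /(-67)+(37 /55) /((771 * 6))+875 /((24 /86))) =112497581460 /14217386436239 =0.01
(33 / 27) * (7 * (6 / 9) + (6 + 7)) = 21.59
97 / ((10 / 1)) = 97 / 10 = 9.70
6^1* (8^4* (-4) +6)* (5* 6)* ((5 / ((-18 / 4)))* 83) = 271874800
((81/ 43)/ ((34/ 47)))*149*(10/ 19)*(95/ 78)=4727025/ 19006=248.71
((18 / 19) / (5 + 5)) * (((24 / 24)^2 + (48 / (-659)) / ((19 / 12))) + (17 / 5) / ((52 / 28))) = 20397816 / 77317175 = 0.26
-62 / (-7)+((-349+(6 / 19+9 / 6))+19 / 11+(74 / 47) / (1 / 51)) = -35247153 / 137522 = -256.30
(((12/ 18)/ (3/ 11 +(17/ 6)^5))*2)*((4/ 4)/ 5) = 0.00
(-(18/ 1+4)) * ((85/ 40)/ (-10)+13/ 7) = -10131/ 280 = -36.18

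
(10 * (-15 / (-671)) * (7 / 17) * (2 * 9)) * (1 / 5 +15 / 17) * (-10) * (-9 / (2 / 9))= 140842800 / 193919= 726.30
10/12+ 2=17/6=2.83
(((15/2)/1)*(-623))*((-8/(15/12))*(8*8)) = 1913856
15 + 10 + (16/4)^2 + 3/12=165/4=41.25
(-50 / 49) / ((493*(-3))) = 50 / 72471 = 0.00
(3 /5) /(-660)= -1 /1100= -0.00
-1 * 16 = -16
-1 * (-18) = 18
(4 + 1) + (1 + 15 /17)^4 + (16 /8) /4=3015883 /167042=18.05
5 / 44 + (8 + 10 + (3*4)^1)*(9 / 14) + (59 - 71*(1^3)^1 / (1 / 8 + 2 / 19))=-354113 / 1540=-229.94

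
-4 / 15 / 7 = -0.04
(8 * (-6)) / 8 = -6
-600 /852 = -0.70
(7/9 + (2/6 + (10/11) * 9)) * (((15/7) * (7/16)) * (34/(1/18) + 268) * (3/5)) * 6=27600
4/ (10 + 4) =2/ 7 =0.29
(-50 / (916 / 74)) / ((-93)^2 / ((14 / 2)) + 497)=-6475 / 2777312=-0.00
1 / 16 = 0.06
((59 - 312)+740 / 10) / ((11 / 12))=-2148 / 11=-195.27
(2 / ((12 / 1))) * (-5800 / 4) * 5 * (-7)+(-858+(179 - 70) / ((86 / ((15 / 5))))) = 1961867 / 258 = 7604.14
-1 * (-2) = 2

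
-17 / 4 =-4.25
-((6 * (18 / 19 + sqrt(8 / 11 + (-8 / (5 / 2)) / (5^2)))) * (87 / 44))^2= -12652862661 / 60061375-1226178 * sqrt(11330) / 632225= -417.11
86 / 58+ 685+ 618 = 37830 / 29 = 1304.48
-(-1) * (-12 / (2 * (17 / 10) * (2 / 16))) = -480 / 17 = -28.24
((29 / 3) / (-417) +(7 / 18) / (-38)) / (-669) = 353 / 7067316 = 0.00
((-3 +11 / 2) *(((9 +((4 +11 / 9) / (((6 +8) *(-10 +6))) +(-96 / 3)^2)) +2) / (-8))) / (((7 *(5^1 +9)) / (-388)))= 252972605 / 197568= 1280.43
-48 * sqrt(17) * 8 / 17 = -384 * sqrt(17) / 17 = -93.13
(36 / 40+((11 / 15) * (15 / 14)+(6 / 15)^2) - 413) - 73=-84727 / 175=-484.15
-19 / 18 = -1.06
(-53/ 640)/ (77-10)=-53/ 42880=-0.00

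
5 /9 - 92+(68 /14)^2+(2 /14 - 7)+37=-16630 /441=-37.71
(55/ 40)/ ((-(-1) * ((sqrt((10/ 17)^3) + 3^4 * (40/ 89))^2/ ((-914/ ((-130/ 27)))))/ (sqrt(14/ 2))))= -58847861922725691 * sqrt(1190)/ 157130622055149886000 + 9526576809410168931 * sqrt(7)/ 48347883709276888000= 0.51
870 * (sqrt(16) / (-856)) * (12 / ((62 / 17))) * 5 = -221850 / 3317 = -66.88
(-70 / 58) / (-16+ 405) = -35 / 11281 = -0.00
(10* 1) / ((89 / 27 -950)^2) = 7290 / 653364721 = 0.00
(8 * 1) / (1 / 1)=8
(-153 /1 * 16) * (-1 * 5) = 12240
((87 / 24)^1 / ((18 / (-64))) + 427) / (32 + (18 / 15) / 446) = 4155605 / 321147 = 12.94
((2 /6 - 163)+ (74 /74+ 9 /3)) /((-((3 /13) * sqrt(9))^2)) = 331.05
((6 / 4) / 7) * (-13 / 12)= -13 / 56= -0.23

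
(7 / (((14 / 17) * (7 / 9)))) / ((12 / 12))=153 / 14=10.93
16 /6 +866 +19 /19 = 2609 /3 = 869.67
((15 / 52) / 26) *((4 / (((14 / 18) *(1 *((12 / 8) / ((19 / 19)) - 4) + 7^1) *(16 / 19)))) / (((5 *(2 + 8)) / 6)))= 171 / 94640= 0.00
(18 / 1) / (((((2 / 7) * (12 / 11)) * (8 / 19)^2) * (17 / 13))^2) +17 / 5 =653552818341 / 189399040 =3450.67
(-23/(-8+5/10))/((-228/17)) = -391/1710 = -0.23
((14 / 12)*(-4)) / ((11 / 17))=-7.21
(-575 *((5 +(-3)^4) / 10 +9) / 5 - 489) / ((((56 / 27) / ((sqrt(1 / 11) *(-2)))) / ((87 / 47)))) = 843291 *sqrt(11) / 2068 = 1352.46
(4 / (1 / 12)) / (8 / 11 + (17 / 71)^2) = 2661648 / 43507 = 61.18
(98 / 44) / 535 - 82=-965091 / 11770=-82.00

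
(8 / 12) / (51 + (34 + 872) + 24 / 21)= 0.00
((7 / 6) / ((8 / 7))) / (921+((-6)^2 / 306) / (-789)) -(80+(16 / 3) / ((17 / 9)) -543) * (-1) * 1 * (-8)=12369977654967 / 3360116912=3681.41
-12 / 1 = -12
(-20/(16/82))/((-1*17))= 205/34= 6.03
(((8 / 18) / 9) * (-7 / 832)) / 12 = -7 / 202176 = -0.00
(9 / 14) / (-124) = -0.01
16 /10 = 8 /5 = 1.60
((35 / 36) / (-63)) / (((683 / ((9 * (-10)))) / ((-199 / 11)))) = -4975 / 135234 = -0.04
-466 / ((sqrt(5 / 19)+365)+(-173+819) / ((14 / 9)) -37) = -161235767 / 257176363+11417*sqrt(95) / 257176363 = -0.63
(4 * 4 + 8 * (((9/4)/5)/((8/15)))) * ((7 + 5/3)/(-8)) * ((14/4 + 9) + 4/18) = -270907/864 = -313.55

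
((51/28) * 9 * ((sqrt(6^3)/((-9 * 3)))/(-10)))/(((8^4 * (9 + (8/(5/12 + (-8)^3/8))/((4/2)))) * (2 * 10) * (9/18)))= 1853 * sqrt(6)/1862041600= 0.00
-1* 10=-10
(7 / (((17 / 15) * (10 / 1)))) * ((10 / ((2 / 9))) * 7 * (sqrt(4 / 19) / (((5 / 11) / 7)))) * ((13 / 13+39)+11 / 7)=4234923 * sqrt(19) / 323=57150.47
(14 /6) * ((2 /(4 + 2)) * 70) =490 /9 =54.44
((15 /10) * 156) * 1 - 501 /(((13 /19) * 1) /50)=-472908 /13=-36377.54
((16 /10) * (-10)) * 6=-96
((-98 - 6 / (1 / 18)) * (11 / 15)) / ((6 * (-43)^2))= -1133 / 83205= -0.01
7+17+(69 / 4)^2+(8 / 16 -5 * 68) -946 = -15423 / 16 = -963.94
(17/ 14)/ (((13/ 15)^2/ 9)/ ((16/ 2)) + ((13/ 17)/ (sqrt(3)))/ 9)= 20.41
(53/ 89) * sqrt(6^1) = 53 * sqrt(6)/ 89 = 1.46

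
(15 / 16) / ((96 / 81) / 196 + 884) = 3969 / 3742528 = 0.00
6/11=0.55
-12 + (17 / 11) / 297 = -11.99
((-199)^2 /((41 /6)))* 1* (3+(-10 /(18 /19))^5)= -612835947722056 /807003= -759397360.01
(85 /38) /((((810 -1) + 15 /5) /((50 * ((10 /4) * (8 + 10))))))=95625 /15428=6.20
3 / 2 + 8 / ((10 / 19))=167 / 10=16.70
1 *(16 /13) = 16 /13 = 1.23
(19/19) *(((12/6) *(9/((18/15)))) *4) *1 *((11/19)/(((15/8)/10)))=3520/19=185.26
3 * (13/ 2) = 39/ 2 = 19.50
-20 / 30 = -2 / 3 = -0.67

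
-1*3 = -3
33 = 33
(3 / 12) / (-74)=-1 / 296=-0.00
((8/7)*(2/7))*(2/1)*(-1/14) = -16/343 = -0.05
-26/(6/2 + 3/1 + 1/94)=-2444/565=-4.33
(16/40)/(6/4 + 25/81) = 324/1465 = 0.22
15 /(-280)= -3 /56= -0.05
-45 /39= -1.15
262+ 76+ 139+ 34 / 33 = 478.03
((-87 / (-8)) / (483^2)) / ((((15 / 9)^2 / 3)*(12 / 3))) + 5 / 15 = 20737583 / 62210400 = 0.33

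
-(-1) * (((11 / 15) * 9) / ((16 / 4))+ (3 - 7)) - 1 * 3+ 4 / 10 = -99 / 20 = -4.95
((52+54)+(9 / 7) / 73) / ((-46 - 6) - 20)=-54175 / 36792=-1.47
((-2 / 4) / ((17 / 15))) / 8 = -15 / 272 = -0.06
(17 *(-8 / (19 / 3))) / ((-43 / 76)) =37.95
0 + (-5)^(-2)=1/25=0.04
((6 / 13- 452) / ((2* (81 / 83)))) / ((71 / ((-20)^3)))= 1948840000 / 74763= 26066.90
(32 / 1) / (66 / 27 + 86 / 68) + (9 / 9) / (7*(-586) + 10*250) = 15685649 / 1818270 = 8.63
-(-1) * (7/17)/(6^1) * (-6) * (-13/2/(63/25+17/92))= 104650/105757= 0.99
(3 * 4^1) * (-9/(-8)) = 27/2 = 13.50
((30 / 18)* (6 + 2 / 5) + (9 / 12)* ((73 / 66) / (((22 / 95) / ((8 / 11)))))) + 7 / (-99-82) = 19128107 / 1445466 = 13.23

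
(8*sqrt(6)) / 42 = 4*sqrt(6) / 21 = 0.47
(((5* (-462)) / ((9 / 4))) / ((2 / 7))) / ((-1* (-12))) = -2695 / 9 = -299.44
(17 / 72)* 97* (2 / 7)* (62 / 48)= 51119 / 6048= 8.45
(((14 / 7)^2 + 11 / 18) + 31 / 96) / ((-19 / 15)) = -7105 / 1824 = -3.90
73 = 73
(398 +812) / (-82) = -605 / 41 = -14.76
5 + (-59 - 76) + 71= -59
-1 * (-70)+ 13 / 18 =1273 / 18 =70.72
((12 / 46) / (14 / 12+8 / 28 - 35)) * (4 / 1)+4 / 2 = 63806 / 32407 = 1.97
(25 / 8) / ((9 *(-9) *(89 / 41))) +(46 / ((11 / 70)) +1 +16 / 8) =187595741 / 634392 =295.71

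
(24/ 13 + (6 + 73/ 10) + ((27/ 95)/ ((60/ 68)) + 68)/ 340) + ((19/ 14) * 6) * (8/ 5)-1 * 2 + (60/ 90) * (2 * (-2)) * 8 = 13077307/ 2593500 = 5.04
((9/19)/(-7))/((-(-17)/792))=-7128/2261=-3.15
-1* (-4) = 4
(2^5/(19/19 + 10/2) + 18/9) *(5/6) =55/9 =6.11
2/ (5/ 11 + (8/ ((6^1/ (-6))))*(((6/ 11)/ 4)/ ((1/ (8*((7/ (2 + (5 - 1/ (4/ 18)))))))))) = -110/ 1319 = -0.08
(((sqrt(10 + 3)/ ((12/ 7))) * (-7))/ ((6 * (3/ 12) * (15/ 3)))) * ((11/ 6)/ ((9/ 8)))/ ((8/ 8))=-1078 * sqrt(13)/ 1215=-3.20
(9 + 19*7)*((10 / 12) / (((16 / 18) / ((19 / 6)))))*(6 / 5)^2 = 12141 / 20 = 607.05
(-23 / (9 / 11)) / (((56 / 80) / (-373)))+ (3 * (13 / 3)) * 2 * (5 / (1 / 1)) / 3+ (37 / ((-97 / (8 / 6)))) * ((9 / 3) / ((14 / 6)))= 91798744 / 6111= 15021.89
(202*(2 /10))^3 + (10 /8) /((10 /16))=8242658 /125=65941.26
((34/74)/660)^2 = 289/596336400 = 0.00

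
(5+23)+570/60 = 75/2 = 37.50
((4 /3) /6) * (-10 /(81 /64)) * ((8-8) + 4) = -5120 /729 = -7.02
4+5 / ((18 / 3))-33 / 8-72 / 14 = -745 / 168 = -4.43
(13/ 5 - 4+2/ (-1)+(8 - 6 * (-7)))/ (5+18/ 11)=2563/ 365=7.02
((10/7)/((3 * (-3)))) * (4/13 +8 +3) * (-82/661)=0.22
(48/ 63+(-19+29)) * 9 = 678/ 7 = 96.86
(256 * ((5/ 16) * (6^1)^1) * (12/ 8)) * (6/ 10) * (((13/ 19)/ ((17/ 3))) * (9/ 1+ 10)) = 16848/ 17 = 991.06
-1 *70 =-70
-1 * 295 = -295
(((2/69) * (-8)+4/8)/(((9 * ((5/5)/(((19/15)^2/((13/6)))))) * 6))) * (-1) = -13357/3632850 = -0.00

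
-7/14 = -1/2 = -0.50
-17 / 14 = -1.21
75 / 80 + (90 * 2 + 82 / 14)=20921 / 112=186.79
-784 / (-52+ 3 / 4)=3136 / 205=15.30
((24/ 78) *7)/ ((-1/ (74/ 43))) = -2072/ 559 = -3.71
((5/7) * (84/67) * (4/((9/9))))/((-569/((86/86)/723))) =-80/9187643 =-0.00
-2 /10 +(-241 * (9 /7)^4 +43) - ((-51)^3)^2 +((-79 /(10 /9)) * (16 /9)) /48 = -253492130969771 /14406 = -17596288419.39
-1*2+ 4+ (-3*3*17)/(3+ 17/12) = -1730/53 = -32.64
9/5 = 1.80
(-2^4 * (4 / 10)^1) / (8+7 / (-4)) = -128 / 125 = -1.02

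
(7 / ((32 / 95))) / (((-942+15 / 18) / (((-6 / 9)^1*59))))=39235 / 45176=0.87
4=4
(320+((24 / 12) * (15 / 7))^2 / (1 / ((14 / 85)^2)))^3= 794640318746624 / 24137569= 32921306.98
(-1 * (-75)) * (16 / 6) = 200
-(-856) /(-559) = -856 /559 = -1.53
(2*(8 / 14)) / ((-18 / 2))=-8 / 63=-0.13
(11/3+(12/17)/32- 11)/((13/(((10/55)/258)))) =-2983/7526376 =-0.00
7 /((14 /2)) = 1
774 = 774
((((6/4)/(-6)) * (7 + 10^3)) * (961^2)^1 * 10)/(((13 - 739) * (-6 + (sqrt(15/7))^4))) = -227846483515/100188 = -2274189.36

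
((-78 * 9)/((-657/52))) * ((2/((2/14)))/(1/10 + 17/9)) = 5110560/13067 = 391.10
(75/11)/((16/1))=75/176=0.43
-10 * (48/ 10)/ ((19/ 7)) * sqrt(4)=-672/ 19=-35.37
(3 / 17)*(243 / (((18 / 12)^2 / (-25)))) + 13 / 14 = -113179 / 238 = -475.54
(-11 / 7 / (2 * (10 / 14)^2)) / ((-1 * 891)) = 7 / 4050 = 0.00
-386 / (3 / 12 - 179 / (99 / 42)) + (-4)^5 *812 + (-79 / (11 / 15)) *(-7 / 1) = -91297926871 / 109901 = -830728.81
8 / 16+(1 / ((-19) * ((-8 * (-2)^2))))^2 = 184833 / 369664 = 0.50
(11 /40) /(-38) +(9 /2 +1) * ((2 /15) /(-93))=-6413 /424080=-0.02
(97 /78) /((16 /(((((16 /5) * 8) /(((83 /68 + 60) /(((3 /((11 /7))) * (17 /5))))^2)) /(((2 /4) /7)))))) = 1067069641344 /3407623129625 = 0.31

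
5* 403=2015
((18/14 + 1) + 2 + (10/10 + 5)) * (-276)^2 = 5484672/7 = 783524.57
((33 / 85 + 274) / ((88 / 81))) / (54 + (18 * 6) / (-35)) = 163261 / 32912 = 4.96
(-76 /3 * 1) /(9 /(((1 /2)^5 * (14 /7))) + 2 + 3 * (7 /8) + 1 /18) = -1824 /10705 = -0.17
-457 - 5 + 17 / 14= -6451 / 14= -460.79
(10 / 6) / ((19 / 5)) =25 / 57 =0.44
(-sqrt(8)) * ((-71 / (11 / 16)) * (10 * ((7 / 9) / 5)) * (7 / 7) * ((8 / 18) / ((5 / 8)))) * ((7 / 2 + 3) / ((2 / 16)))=52928512 * sqrt(2) / 4455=16801.85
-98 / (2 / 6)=-294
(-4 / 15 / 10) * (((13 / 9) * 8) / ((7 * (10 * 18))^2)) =-13 / 66976875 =-0.00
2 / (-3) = -2 / 3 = -0.67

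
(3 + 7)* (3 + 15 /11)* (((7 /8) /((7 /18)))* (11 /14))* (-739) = -399060 /7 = -57008.57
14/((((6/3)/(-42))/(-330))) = 97020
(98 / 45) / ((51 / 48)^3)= 401408 / 221085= 1.82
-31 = -31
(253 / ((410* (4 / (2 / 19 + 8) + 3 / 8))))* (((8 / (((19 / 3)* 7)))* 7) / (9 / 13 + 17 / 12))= 41678208 / 97939775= 0.43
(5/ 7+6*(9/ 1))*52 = 19916/ 7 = 2845.14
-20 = -20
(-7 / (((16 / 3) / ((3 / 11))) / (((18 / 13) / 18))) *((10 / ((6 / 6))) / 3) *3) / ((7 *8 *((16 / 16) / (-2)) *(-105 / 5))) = -15 / 32032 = -0.00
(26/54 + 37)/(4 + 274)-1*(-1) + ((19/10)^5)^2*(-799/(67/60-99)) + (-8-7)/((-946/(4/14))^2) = 86397543827176056934737323/17259527057503500000000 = 5005.79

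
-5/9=-0.56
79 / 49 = 1.61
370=370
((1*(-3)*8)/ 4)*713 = -4278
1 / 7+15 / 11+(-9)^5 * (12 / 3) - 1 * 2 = -236196.49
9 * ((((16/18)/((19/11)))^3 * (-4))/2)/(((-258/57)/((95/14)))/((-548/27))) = -933616640/12507453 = -74.64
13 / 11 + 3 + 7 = 123 / 11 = 11.18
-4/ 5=-0.80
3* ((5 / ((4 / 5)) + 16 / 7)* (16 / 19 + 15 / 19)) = 22227 / 532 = 41.78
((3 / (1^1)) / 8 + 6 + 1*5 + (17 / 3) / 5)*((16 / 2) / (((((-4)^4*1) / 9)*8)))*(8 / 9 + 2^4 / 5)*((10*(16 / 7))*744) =1070213 / 35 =30577.51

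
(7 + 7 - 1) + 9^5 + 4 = 59066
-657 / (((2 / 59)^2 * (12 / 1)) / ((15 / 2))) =-11435085 / 32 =-357346.41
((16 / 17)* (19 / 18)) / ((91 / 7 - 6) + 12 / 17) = 152 / 1179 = 0.13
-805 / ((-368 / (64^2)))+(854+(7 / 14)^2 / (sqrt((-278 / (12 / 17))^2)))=46380967 / 4726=9814.00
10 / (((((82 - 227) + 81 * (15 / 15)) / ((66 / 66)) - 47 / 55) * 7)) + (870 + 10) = 21972170 / 24969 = 879.98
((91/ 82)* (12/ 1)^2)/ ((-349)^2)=6552/ 4993841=0.00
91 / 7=13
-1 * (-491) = 491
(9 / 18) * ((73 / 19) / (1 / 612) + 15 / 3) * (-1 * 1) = -1178.18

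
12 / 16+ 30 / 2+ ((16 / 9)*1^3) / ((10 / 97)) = 5939 / 180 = 32.99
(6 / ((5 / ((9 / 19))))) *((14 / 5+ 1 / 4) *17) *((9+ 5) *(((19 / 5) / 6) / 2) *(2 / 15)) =17.42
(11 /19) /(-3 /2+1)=-1.16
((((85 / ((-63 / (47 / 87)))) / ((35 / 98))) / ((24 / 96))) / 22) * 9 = -3196 / 957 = -3.34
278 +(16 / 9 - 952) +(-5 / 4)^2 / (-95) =-1839245 / 2736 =-672.24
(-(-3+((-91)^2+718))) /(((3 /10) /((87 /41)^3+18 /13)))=-328026.43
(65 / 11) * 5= 325 / 11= 29.55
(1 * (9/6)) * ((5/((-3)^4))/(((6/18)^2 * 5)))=1/6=0.17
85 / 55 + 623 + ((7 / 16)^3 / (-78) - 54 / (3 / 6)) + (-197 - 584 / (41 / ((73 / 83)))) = 3671732712865 / 11959394304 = 307.02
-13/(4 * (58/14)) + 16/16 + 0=25/116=0.22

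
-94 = -94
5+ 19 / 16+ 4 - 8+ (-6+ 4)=3 / 16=0.19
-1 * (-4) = 4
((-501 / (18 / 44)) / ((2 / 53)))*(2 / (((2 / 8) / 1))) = -778888 / 3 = -259629.33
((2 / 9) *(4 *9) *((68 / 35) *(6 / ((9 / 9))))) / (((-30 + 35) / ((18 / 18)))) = 3264 / 175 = 18.65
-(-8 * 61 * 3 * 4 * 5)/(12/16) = 39040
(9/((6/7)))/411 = 7/274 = 0.03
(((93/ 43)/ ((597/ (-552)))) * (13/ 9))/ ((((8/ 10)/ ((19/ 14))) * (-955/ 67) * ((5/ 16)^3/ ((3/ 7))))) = 48330493952/ 10010620375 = 4.83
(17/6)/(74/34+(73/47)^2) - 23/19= -11651369/19645164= -0.59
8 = 8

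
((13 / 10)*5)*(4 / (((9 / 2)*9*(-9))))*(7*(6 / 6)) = -364 / 729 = -0.50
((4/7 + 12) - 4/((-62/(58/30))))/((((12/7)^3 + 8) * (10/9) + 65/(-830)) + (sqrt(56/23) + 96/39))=33885782266639724148/44639882694428970685 - 174666738932732592 * sqrt(322)/44639882694428970685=0.69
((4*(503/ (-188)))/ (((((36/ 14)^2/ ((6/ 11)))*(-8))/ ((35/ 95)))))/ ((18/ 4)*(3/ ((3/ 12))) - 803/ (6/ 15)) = -172529/ 8289747576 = -0.00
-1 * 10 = -10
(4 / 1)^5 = 1024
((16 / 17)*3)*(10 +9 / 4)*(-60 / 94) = -17640 / 799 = -22.08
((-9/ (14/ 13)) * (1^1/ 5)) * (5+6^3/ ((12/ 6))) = -13221/ 70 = -188.87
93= 93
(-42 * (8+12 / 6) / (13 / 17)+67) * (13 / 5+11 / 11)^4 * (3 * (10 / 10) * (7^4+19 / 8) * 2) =-729991372932 / 625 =-1167986196.69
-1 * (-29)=29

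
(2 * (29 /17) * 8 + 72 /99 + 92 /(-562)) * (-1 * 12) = -17566056 /52547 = -334.29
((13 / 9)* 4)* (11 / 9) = 572 / 81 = 7.06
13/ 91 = 1/ 7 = 0.14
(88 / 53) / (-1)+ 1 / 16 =-1.60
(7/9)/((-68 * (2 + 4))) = -7/3672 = -0.00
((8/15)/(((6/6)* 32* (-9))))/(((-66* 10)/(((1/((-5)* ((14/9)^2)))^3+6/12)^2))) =220960689627864481/315714224539929600000000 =0.00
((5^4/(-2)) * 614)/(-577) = 191875/577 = 332.54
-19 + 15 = -4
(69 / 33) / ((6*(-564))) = -23 / 37224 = -0.00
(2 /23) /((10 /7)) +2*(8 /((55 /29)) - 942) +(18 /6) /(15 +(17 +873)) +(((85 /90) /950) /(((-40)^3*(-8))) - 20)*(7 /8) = -6071634815748790633 /3207414988800000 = -1893.00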